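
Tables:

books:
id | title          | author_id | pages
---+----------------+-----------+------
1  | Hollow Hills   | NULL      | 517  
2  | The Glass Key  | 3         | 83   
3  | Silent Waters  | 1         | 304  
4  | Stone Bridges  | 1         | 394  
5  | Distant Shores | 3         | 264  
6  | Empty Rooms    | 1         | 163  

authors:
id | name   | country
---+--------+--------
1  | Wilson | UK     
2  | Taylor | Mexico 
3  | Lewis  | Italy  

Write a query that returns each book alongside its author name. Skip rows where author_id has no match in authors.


INNER JOIN keeps only books rows whose author_id matches an id in authors. Walk through each book:
  - book 1 (Hollow Hills): author_id=NULL, no match -> dropped
  - book 2 (The Glass Key): author_id=3 -> matches Lewis
  - book 3 (Silent Waters): author_id=1 -> matches Wilson
  - book 4 (Stone Bridges): author_id=1 -> matches Wilson
  - book 5 (Distant Shores): author_id=3 -> matches Lewis
  - book 6 (Empty Rooms): author_id=1 -> matches Wilson
So 1 of 6 rows is dropped.

SQL:
SELECT a.title, b.name AS author
FROM books a
INNER JOIN authors b ON a.author_id = b.id

Result:
title          | author
---------------+-------
The Glass Key  | Lewis 
Silent Waters  | Wilson
Stone Bridges  | Wilson
Distant Shores | Lewis 
Empty Rooms    | Wilson


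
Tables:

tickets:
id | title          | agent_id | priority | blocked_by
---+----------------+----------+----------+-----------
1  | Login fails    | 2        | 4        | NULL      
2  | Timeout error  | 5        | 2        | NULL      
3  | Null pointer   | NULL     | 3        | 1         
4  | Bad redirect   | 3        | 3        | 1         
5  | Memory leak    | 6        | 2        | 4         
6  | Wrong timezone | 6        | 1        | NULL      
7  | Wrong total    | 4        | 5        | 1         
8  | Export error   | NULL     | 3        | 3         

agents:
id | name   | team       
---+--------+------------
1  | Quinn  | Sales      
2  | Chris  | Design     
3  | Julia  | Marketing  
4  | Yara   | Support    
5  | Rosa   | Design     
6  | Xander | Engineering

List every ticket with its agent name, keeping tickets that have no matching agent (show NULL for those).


LEFT JOIN keeps every row from tickets (the left table); where agent_id has no match in agents, the agent columns become NULL. Walk through each ticket:
  - ticket 1 (Login fails): agent_id=2 -> matches Chris
  - ticket 2 (Timeout error): agent_id=5 -> matches Rosa
  - ticket 3 (Null pointer): agent_id=NULL, no match -> kept with NULL
  - ticket 4 (Bad redirect): agent_id=3 -> matches Julia
  - ticket 5 (Memory leak): agent_id=6 -> matches Xander
  - ticket 6 (Wrong timezone): agent_id=6 -> matches Xander
  - ticket 7 (Wrong total): agent_id=4 -> matches Yara
  - ticket 8 (Export error): agent_id=NULL, no match -> kept with NULL
All 8 rows appear; 2 have NULL agent.

SQL:
SELECT a.title, b.name AS agent
FROM tickets a
LEFT JOIN agents b ON a.agent_id = b.id

Result:
title          | agent 
---------------+-------
Login fails    | Chris 
Timeout error  | Rosa  
Null pointer   | NULL  
Bad redirect   | Julia 
Memory leak    | Xander
Wrong timezone | Xander
Wrong total    | Yara  
Export error   | NULL  


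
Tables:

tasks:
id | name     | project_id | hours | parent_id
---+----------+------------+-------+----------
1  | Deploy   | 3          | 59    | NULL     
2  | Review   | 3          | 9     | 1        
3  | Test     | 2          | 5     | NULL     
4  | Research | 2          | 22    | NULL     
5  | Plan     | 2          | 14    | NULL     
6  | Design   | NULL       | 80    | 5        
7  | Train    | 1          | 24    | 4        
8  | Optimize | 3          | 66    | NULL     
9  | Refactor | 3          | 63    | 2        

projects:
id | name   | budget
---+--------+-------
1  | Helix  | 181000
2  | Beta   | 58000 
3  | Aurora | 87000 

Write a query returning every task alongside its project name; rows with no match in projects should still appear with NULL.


LEFT JOIN keeps every row from tasks (the left table); where project_id has no match in projects, the project columns become NULL. Walk through each task:
  - task 1 (Deploy): project_id=3 -> matches Aurora
  - task 2 (Review): project_id=3 -> matches Aurora
  - task 3 (Test): project_id=2 -> matches Beta
  - task 4 (Research): project_id=2 -> matches Beta
  - task 5 (Plan): project_id=2 -> matches Beta
  - task 6 (Design): project_id=NULL, no match -> kept with NULL
  - task 7 (Train): project_id=1 -> matches Helix
  - task 8 (Optimize): project_id=3 -> matches Aurora
  - task 9 (Refactor): project_id=3 -> matches Aurora
All 9 rows appear; 1 has NULL project.

SQL:
SELECT a.name, b.name AS project
FROM tasks a
LEFT JOIN projects b ON a.project_id = b.id

Result:
name     | project
---------+--------
Deploy   | Aurora 
Review   | Aurora 
Test     | Beta   
Research | Beta   
Plan     | Beta   
Design   | NULL   
Train    | Helix  
Optimize | Aurora 
Refactor | Aurora 


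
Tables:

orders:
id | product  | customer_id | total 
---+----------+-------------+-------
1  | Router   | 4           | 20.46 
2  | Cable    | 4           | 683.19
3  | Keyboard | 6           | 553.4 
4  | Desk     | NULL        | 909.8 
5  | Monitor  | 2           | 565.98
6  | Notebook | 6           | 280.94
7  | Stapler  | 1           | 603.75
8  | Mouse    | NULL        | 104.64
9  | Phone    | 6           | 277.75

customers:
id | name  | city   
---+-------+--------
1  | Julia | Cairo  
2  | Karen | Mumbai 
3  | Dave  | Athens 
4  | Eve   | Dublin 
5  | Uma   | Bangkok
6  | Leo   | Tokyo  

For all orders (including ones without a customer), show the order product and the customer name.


LEFT JOIN keeps every row from orders (the left table); where customer_id has no match in customers, the customer columns become NULL. Walk through each order:
  - order 1 (Router): customer_id=4 -> matches Eve
  - order 2 (Cable): customer_id=4 -> matches Eve
  - order 3 (Keyboard): customer_id=6 -> matches Leo
  - order 4 (Desk): customer_id=NULL, no match -> kept with NULL
  - order 5 (Monitor): customer_id=2 -> matches Karen
  - order 6 (Notebook): customer_id=6 -> matches Leo
  - order 7 (Stapler): customer_id=1 -> matches Julia
  - order 8 (Mouse): customer_id=NULL, no match -> kept with NULL
  - order 9 (Phone): customer_id=6 -> matches Leo
All 9 rows appear; 2 have NULL customer.

SQL:
SELECT a.product, b.name AS customer
FROM orders a
LEFT JOIN customers b ON a.customer_id = b.id

Result:
product  | customer
---------+---------
Router   | Eve     
Cable    | Eve     
Keyboard | Leo     
Desk     | NULL    
Monitor  | Karen   
Notebook | Leo     
Stapler  | Julia   
Mouse    | NULL    
Phone    | Leo     


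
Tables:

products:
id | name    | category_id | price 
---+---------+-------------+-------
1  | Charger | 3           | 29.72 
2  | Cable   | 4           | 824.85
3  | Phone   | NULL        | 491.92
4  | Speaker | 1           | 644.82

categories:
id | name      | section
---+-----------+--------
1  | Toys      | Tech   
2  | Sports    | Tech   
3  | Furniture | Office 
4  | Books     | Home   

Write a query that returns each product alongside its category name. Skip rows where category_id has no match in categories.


INNER JOIN keeps only products rows whose category_id matches an id in categories. Walk through each product:
  - product 1 (Charger): category_id=3 -> matches Furniture
  - product 2 (Cable): category_id=4 -> matches Books
  - product 3 (Phone): category_id=NULL, no match -> dropped
  - product 4 (Speaker): category_id=1 -> matches Toys
So 1 of 4 rows is dropped.

SQL:
SELECT a.name, b.name AS category
FROM products a
INNER JOIN categories b ON a.category_id = b.id

Result:
name    | category 
--------+----------
Charger | Furniture
Cable   | Books    
Speaker | Toys     


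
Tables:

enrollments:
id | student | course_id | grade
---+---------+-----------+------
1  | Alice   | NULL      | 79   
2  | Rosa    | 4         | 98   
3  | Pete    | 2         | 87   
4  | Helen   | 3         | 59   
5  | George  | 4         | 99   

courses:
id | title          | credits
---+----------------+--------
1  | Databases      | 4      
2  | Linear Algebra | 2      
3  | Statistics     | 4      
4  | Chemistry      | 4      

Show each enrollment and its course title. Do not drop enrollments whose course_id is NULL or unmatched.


LEFT JOIN keeps every row from enrollments (the left table); where course_id has no match in courses, the course columns become NULL. Walk through each enrollment:
  - enrollment 1 (Alice): course_id=NULL, no match -> kept with NULL
  - enrollment 2 (Rosa): course_id=4 -> matches Chemistry
  - enrollment 3 (Pete): course_id=2 -> matches Linear Algebra
  - enrollment 4 (Helen): course_id=3 -> matches Statistics
  - enrollment 5 (George): course_id=4 -> matches Chemistry
All 5 rows appear; 1 has NULL course.

SQL:
SELECT a.student, b.title AS course
FROM enrollments a
LEFT JOIN courses b ON a.course_id = b.id

Result:
student | course        
--------+---------------
Alice   | NULL          
Rosa    | Chemistry     
Pete    | Linear Algebra
Helen   | Statistics    
George  | Chemistry     


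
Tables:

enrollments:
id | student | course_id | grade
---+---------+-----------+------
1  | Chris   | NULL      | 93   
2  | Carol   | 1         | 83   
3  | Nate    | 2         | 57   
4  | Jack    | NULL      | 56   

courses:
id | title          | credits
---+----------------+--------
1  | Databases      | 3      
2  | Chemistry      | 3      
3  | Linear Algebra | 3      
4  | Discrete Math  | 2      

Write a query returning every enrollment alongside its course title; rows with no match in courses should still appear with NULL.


LEFT JOIN keeps every row from enrollments (the left table); where course_id has no match in courses, the course columns become NULL. Walk through each enrollment:
  - enrollment 1 (Chris): course_id=NULL, no match -> kept with NULL
  - enrollment 2 (Carol): course_id=1 -> matches Databases
  - enrollment 3 (Nate): course_id=2 -> matches Chemistry
  - enrollment 4 (Jack): course_id=NULL, no match -> kept with NULL
All 4 rows appear; 2 have NULL course.

SQL:
SELECT a.student, b.title AS course
FROM enrollments a
LEFT JOIN courses b ON a.course_id = b.id

Result:
student | course   
--------+----------
Chris   | NULL     
Carol   | Databases
Nate    | Chemistry
Jack    | NULL     


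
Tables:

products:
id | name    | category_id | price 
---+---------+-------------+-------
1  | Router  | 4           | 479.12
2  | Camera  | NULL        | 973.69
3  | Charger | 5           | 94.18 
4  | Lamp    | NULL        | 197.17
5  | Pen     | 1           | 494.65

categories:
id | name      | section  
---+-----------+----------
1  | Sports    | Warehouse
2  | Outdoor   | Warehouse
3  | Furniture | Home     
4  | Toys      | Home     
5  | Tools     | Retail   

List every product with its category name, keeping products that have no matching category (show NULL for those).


LEFT JOIN keeps every row from products (the left table); where category_id has no match in categories, the category columns become NULL. Walk through each product:
  - product 1 (Router): category_id=4 -> matches Toys
  - product 2 (Camera): category_id=NULL, no match -> kept with NULL
  - product 3 (Charger): category_id=5 -> matches Tools
  - product 4 (Lamp): category_id=NULL, no match -> kept with NULL
  - product 5 (Pen): category_id=1 -> matches Sports
All 5 rows appear; 2 have NULL category.

SQL:
SELECT a.name, b.name AS category
FROM products a
LEFT JOIN categories b ON a.category_id = b.id

Result:
name    | category
--------+---------
Router  | Toys    
Camera  | NULL    
Charger | Tools   
Lamp    | NULL    
Pen     | Sports  


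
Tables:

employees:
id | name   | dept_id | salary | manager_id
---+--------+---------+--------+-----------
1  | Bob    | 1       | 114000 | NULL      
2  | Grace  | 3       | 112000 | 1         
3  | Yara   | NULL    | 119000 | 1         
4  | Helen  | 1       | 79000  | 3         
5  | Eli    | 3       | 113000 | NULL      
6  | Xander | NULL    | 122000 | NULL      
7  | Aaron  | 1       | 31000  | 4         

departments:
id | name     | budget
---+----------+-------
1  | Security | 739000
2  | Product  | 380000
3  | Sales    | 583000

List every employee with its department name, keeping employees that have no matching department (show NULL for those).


LEFT JOIN keeps every row from employees (the left table); where dept_id has no match in departments, the department columns become NULL. Walk through each employee:
  - employee 1 (Bob): dept_id=1 -> matches Security
  - employee 2 (Grace): dept_id=3 -> matches Sales
  - employee 3 (Yara): dept_id=NULL, no match -> kept with NULL
  - employee 4 (Helen): dept_id=1 -> matches Security
  - employee 5 (Eli): dept_id=3 -> matches Sales
  - employee 6 (Xander): dept_id=NULL, no match -> kept with NULL
  - employee 7 (Aaron): dept_id=1 -> matches Security
All 7 rows appear; 2 have NULL department.

SQL:
SELECT a.name, b.name AS department
FROM employees a
LEFT JOIN departments b ON a.dept_id = b.id

Result:
name   | department
-------+-----------
Bob    | Security  
Grace  | Sales     
Yara   | NULL      
Helen  | Security  
Eli    | Sales     
Xander | NULL      
Aaron  | Security  


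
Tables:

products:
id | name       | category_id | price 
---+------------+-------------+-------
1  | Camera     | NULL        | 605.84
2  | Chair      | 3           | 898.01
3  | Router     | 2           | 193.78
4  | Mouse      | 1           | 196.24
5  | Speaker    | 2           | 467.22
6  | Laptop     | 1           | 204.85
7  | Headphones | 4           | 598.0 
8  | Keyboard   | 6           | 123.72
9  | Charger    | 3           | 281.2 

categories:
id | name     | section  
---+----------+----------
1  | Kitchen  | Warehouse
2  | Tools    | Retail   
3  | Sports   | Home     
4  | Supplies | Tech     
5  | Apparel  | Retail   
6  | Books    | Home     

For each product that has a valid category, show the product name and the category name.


INNER JOIN keeps only products rows whose category_id matches an id in categories. Walk through each product:
  - product 1 (Camera): category_id=NULL, no match -> dropped
  - product 2 (Chair): category_id=3 -> matches Sports
  - product 3 (Router): category_id=2 -> matches Tools
  - product 4 (Mouse): category_id=1 -> matches Kitchen
  - product 5 (Speaker): category_id=2 -> matches Tools
  - product 6 (Laptop): category_id=1 -> matches Kitchen
  - product 7 (Headphones): category_id=4 -> matches Supplies
  - product 8 (Keyboard): category_id=6 -> matches Books
  - product 9 (Charger): category_id=3 -> matches Sports
So 1 of 9 rows is dropped.

SQL:
SELECT a.name, b.name AS category
FROM products a
INNER JOIN categories b ON a.category_id = b.id

Result:
name       | category
-----------+---------
Chair      | Sports  
Router     | Tools   
Mouse      | Kitchen 
Speaker    | Tools   
Laptop     | Kitchen 
Headphones | Supplies
Keyboard   | Books   
Charger    | Sports  


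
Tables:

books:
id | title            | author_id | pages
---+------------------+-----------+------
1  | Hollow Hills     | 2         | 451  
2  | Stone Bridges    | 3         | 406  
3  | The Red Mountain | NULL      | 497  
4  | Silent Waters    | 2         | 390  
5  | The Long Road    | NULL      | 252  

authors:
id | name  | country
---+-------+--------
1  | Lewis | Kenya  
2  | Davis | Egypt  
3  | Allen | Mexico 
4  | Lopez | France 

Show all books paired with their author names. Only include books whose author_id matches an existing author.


INNER JOIN keeps only books rows whose author_id matches an id in authors. Walk through each book:
  - book 1 (Hollow Hills): author_id=2 -> matches Davis
  - book 2 (Stone Bridges): author_id=3 -> matches Allen
  - book 3 (The Red Mountain): author_id=NULL, no match -> dropped
  - book 4 (Silent Waters): author_id=2 -> matches Davis
  - book 5 (The Long Road): author_id=NULL, no match -> dropped
So 2 of 5 rows are dropped.

SQL:
SELECT a.title, b.name AS author
FROM books a
INNER JOIN authors b ON a.author_id = b.id

Result:
title         | author
--------------+-------
Hollow Hills  | Davis 
Stone Bridges | Allen 
Silent Waters | Davis 


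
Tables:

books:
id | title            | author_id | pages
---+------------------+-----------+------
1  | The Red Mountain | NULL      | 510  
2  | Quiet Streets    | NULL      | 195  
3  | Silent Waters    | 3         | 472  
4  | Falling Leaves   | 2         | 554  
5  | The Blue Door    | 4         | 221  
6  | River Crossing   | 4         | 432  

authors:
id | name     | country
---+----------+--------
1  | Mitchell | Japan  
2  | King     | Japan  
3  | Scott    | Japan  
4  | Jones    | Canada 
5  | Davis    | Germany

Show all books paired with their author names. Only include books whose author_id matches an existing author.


INNER JOIN keeps only books rows whose author_id matches an id in authors. Walk through each book:
  - book 1 (The Red Mountain): author_id=NULL, no match -> dropped
  - book 2 (Quiet Streets): author_id=NULL, no match -> dropped
  - book 3 (Silent Waters): author_id=3 -> matches Scott
  - book 4 (Falling Leaves): author_id=2 -> matches King
  - book 5 (The Blue Door): author_id=4 -> matches Jones
  - book 6 (River Crossing): author_id=4 -> matches Jones
So 2 of 6 rows are dropped.

SQL:
SELECT a.title, b.name AS author
FROM books a
INNER JOIN authors b ON a.author_id = b.id

Result:
title          | author
---------------+-------
Silent Waters  | Scott 
Falling Leaves | King  
The Blue Door  | Jones 
River Crossing | Jones 


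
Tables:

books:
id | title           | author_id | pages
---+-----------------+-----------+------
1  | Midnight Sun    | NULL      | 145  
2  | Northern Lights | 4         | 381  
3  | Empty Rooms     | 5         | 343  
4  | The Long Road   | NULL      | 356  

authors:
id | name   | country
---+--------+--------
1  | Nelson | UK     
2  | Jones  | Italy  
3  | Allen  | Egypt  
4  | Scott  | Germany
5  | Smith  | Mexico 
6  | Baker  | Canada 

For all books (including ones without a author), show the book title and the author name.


LEFT JOIN keeps every row from books (the left table); where author_id has no match in authors, the author columns become NULL. Walk through each book:
  - book 1 (Midnight Sun): author_id=NULL, no match -> kept with NULL
  - book 2 (Northern Lights): author_id=4 -> matches Scott
  - book 3 (Empty Rooms): author_id=5 -> matches Smith
  - book 4 (The Long Road): author_id=NULL, no match -> kept with NULL
All 4 rows appear; 2 have NULL author.

SQL:
SELECT a.title, b.name AS author
FROM books a
LEFT JOIN authors b ON a.author_id = b.id

Result:
title           | author
----------------+-------
Midnight Sun    | NULL  
Northern Lights | Scott 
Empty Rooms     | Smith 
The Long Road   | NULL  


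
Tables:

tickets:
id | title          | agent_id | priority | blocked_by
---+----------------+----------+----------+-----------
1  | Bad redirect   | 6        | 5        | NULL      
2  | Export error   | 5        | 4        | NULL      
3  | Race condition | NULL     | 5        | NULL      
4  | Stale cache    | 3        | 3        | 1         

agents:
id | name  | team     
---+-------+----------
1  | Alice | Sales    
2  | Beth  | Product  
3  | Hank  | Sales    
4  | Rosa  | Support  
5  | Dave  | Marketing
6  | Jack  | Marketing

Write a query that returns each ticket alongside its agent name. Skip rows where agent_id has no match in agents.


INNER JOIN keeps only tickets rows whose agent_id matches an id in agents. Walk through each ticket:
  - ticket 1 (Bad redirect): agent_id=6 -> matches Jack
  - ticket 2 (Export error): agent_id=5 -> matches Dave
  - ticket 3 (Race condition): agent_id=NULL, no match -> dropped
  - ticket 4 (Stale cache): agent_id=3 -> matches Hank
So 1 of 4 rows is dropped.

SQL:
SELECT a.title, b.name AS agent
FROM tickets a
INNER JOIN agents b ON a.agent_id = b.id

Result:
title        | agent
-------------+------
Bad redirect | Jack 
Export error | Dave 
Stale cache  | Hank 


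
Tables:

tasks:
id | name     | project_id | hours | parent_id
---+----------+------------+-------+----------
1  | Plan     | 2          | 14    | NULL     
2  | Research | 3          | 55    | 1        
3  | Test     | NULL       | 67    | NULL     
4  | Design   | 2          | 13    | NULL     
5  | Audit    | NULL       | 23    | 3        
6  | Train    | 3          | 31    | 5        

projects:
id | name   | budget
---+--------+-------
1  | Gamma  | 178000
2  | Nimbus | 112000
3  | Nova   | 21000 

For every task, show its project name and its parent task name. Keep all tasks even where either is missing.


Two LEFT JOINs from the same base table tasks: one to projects via project_id, one to tasks itself via parent_id. Both are LEFT so every task is preserved.
Match against projects:
  - task 1 (Plan): project_id=2 -> matches Nimbus
  - task 2 (Research): project_id=3 -> matches Nova
  - task 3 (Test): project_id=NULL, no match -> kept with NULL
  - task 4 (Design): project_id=2 -> matches Nimbus
  - task 5 (Audit): project_id=NULL, no match -> kept with NULL
  - task 6 (Train): project_id=3 -> matches Nova
Match against tasks (self):
  - task 1 (Plan): parent_id=NULL -> NULL
  - task 2 (Research): parent_id=1 -> Plan
  - task 3 (Test): parent_id=NULL -> NULL
  - task 4 (Design): parent_id=NULL -> NULL
  - task 5 (Audit): parent_id=3 -> Test
  - task 6 (Train): parent_id=5 -> Audit

SQL:
SELECT a.name, b.name AS project, c.name AS parent
FROM tasks a
LEFT JOIN projects b ON a.project_id = b.id
LEFT JOIN tasks c ON a.parent_id = c.id

Result:
name     | project | parent
---------+---------+-------
Plan     | Nimbus  | NULL  
Research | Nova    | Plan  
Test     | NULL    | NULL  
Design   | Nimbus  | NULL  
Audit    | NULL    | Test  
Train    | Nova    | Audit 


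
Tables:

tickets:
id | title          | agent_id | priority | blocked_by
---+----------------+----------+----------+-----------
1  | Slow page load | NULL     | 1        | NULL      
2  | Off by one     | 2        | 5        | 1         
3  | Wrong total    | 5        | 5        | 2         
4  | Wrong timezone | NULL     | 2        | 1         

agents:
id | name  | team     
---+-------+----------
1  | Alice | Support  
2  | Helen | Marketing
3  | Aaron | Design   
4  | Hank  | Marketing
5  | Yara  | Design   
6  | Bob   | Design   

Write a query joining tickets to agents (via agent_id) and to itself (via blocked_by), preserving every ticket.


Two LEFT JOINs from the same base table tickets: one to agents via agent_id, one to tickets itself via blocked_by. Both are LEFT so every ticket is preserved.
Match against agents:
  - ticket 1 (Slow page load): agent_id=NULL, no match -> kept with NULL
  - ticket 2 (Off by one): agent_id=2 -> matches Helen
  - ticket 3 (Wrong total): agent_id=5 -> matches Yara
  - ticket 4 (Wrong timezone): agent_id=NULL, no match -> kept with NULL
Match against tickets (self):
  - ticket 1 (Slow page load): blocked_by=NULL -> NULL
  - ticket 2 (Off by one): blocked_by=1 -> Slow page load
  - ticket 3 (Wrong total): blocked_by=2 -> Off by one
  - ticket 4 (Wrong timezone): blocked_by=1 -> Slow page load

SQL:
SELECT a.title, b.name AS agent, c.title AS blocked_by
FROM tickets a
LEFT JOIN agents b ON a.agent_id = b.id
LEFT JOIN tickets c ON a.blocked_by = c.id

Result:
title          | agent | blocked_by    
---------------+-------+---------------
Slow page load | NULL  | NULL          
Off by one     | Helen | Slow page load
Wrong total    | Yara  | Off by one    
Wrong timezone | NULL  | Slow page load


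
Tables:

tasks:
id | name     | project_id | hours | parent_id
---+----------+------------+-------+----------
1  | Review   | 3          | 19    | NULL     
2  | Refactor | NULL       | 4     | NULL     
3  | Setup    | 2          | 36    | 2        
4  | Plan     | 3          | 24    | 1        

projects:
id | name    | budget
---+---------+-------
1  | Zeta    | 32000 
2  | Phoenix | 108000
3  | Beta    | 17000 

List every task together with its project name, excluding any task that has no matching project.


INNER JOIN keeps only tasks rows whose project_id matches an id in projects. Walk through each task:
  - task 1 (Review): project_id=3 -> matches Beta
  - task 2 (Refactor): project_id=NULL, no match -> dropped
  - task 3 (Setup): project_id=2 -> matches Phoenix
  - task 4 (Plan): project_id=3 -> matches Beta
So 1 of 4 rows is dropped.

SQL:
SELECT a.name, b.name AS project
FROM tasks a
INNER JOIN projects b ON a.project_id = b.id

Result:
name   | project
-------+--------
Review | Beta   
Setup  | Phoenix
Plan   | Beta   


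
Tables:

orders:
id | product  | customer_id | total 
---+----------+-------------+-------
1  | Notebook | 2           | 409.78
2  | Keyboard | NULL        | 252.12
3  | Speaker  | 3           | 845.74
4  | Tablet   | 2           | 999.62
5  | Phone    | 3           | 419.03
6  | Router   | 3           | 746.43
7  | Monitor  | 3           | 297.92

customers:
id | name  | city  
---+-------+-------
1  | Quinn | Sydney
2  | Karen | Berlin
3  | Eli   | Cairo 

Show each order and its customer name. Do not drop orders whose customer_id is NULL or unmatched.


LEFT JOIN keeps every row from orders (the left table); where customer_id has no match in customers, the customer columns become NULL. Walk through each order:
  - order 1 (Notebook): customer_id=2 -> matches Karen
  - order 2 (Keyboard): customer_id=NULL, no match -> kept with NULL
  - order 3 (Speaker): customer_id=3 -> matches Eli
  - order 4 (Tablet): customer_id=2 -> matches Karen
  - order 5 (Phone): customer_id=3 -> matches Eli
  - order 6 (Router): customer_id=3 -> matches Eli
  - order 7 (Monitor): customer_id=3 -> matches Eli
All 7 rows appear; 1 has NULL customer.

SQL:
SELECT a.product, b.name AS customer
FROM orders a
LEFT JOIN customers b ON a.customer_id = b.id

Result:
product  | customer
---------+---------
Notebook | Karen   
Keyboard | NULL    
Speaker  | Eli     
Tablet   | Karen   
Phone    | Eli     
Router   | Eli     
Monitor  | Eli     


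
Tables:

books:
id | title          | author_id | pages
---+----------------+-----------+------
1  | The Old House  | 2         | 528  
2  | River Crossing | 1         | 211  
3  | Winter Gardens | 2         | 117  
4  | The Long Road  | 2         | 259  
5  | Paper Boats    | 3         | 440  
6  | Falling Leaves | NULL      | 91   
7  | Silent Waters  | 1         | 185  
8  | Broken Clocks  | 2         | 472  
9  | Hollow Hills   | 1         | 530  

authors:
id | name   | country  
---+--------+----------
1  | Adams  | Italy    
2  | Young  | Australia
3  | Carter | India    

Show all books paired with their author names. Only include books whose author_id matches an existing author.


INNER JOIN keeps only books rows whose author_id matches an id in authors. Walk through each book:
  - book 1 (The Old House): author_id=2 -> matches Young
  - book 2 (River Crossing): author_id=1 -> matches Adams
  - book 3 (Winter Gardens): author_id=2 -> matches Young
  - book 4 (The Long Road): author_id=2 -> matches Young
  - book 5 (Paper Boats): author_id=3 -> matches Carter
  - book 6 (Falling Leaves): author_id=NULL, no match -> dropped
  - book 7 (Silent Waters): author_id=1 -> matches Adams
  - book 8 (Broken Clocks): author_id=2 -> matches Young
  - book 9 (Hollow Hills): author_id=1 -> matches Adams
So 1 of 9 rows is dropped.

SQL:
SELECT a.title, b.name AS author
FROM books a
INNER JOIN authors b ON a.author_id = b.id

Result:
title          | author
---------------+-------
The Old House  | Young 
River Crossing | Adams 
Winter Gardens | Young 
The Long Road  | Young 
Paper Boats    | Carter
Silent Waters  | Adams 
Broken Clocks  | Young 
Hollow Hills   | Adams 


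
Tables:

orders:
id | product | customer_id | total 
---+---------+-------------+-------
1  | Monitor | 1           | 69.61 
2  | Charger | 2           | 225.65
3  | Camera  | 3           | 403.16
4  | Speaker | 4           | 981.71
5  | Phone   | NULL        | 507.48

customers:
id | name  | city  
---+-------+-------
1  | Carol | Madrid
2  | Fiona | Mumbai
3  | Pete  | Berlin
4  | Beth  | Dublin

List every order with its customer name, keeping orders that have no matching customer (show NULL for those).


LEFT JOIN keeps every row from orders (the left table); where customer_id has no match in customers, the customer columns become NULL. Walk through each order:
  - order 1 (Monitor): customer_id=1 -> matches Carol
  - order 2 (Charger): customer_id=2 -> matches Fiona
  - order 3 (Camera): customer_id=3 -> matches Pete
  - order 4 (Speaker): customer_id=4 -> matches Beth
  - order 5 (Phone): customer_id=NULL, no match -> kept with NULL
All 5 rows appear; 1 has NULL customer.

SQL:
SELECT a.product, b.name AS customer
FROM orders a
LEFT JOIN customers b ON a.customer_id = b.id

Result:
product | customer
--------+---------
Monitor | Carol   
Charger | Fiona   
Camera  | Pete    
Speaker | Beth    
Phone   | NULL    


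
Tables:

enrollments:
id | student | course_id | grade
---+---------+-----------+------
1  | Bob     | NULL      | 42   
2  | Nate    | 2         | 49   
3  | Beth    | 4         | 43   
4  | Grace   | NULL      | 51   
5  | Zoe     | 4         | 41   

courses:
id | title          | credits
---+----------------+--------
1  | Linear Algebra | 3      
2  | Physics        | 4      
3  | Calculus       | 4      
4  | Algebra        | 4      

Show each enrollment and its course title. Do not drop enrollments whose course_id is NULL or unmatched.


LEFT JOIN keeps every row from enrollments (the left table); where course_id has no match in courses, the course columns become NULL. Walk through each enrollment:
  - enrollment 1 (Bob): course_id=NULL, no match -> kept with NULL
  - enrollment 2 (Nate): course_id=2 -> matches Physics
  - enrollment 3 (Beth): course_id=4 -> matches Algebra
  - enrollment 4 (Grace): course_id=NULL, no match -> kept with NULL
  - enrollment 5 (Zoe): course_id=4 -> matches Algebra
All 5 rows appear; 2 have NULL course.

SQL:
SELECT a.student, b.title AS course
FROM enrollments a
LEFT JOIN courses b ON a.course_id = b.id

Result:
student | course 
--------+--------
Bob     | NULL   
Nate    | Physics
Beth    | Algebra
Grace   | NULL   
Zoe     | Algebra


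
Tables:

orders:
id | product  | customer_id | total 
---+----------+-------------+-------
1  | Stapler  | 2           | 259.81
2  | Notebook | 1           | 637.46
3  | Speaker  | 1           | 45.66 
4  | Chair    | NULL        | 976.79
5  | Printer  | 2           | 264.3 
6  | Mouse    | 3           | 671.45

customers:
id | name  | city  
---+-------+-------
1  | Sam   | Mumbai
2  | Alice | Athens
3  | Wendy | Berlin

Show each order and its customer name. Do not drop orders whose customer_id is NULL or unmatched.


LEFT JOIN keeps every row from orders (the left table); where customer_id has no match in customers, the customer columns become NULL. Walk through each order:
  - order 1 (Stapler): customer_id=2 -> matches Alice
  - order 2 (Notebook): customer_id=1 -> matches Sam
  - order 3 (Speaker): customer_id=1 -> matches Sam
  - order 4 (Chair): customer_id=NULL, no match -> kept with NULL
  - order 5 (Printer): customer_id=2 -> matches Alice
  - order 6 (Mouse): customer_id=3 -> matches Wendy
All 6 rows appear; 1 has NULL customer.

SQL:
SELECT a.product, b.name AS customer
FROM orders a
LEFT JOIN customers b ON a.customer_id = b.id

Result:
product  | customer
---------+---------
Stapler  | Alice   
Notebook | Sam     
Speaker  | Sam     
Chair    | NULL    
Printer  | Alice   
Mouse    | Wendy   


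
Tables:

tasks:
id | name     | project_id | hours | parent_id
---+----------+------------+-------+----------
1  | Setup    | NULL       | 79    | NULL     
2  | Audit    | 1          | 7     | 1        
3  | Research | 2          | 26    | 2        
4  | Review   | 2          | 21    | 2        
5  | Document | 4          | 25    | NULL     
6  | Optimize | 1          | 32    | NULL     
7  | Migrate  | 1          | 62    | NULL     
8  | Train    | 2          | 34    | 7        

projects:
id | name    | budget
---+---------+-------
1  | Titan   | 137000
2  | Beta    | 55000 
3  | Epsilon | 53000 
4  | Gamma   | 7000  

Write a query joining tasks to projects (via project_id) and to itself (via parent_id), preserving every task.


Two LEFT JOINs from the same base table tasks: one to projects via project_id, one to tasks itself via parent_id. Both are LEFT so every task is preserved.
Match against projects:
  - task 1 (Setup): project_id=NULL, no match -> kept with NULL
  - task 2 (Audit): project_id=1 -> matches Titan
  - task 3 (Research): project_id=2 -> matches Beta
  - task 4 (Review): project_id=2 -> matches Beta
  - task 5 (Document): project_id=4 -> matches Gamma
  - task 6 (Optimize): project_id=1 -> matches Titan
  - task 7 (Migrate): project_id=1 -> matches Titan
  - task 8 (Train): project_id=2 -> matches Beta
Match against tasks (self):
  - task 1 (Setup): parent_id=NULL -> NULL
  - task 2 (Audit): parent_id=1 -> Setup
  - task 3 (Research): parent_id=2 -> Audit
  - task 4 (Review): parent_id=2 -> Audit
  - task 5 (Document): parent_id=NULL -> NULL
  - task 6 (Optimize): parent_id=NULL -> NULL
  - task 7 (Migrate): parent_id=NULL -> NULL
  - task 8 (Train): parent_id=7 -> Migrate

SQL:
SELECT a.name, b.name AS project, c.name AS parent
FROM tasks a
LEFT JOIN projects b ON a.project_id = b.id
LEFT JOIN tasks c ON a.parent_id = c.id

Result:
name     | project | parent 
---------+---------+--------
Setup    | NULL    | NULL   
Audit    | Titan   | Setup  
Research | Beta    | Audit  
Review   | Beta    | Audit  
Document | Gamma   | NULL   
Optimize | Titan   | NULL   
Migrate  | Titan   | NULL   
Train    | Beta    | Migrate


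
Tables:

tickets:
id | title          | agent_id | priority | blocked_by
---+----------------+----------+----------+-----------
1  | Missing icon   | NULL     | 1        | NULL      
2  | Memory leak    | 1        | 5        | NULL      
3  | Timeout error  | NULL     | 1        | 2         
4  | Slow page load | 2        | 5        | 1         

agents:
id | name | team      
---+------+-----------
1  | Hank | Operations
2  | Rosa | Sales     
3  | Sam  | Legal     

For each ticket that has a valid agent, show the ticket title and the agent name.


INNER JOIN keeps only tickets rows whose agent_id matches an id in agents. Walk through each ticket:
  - ticket 1 (Missing icon): agent_id=NULL, no match -> dropped
  - ticket 2 (Memory leak): agent_id=1 -> matches Hank
  - ticket 3 (Timeout error): agent_id=NULL, no match -> dropped
  - ticket 4 (Slow page load): agent_id=2 -> matches Rosa
So 2 of 4 rows are dropped.

SQL:
SELECT a.title, b.name AS agent
FROM tickets a
INNER JOIN agents b ON a.agent_id = b.id

Result:
title          | agent
---------------+------
Memory leak    | Hank 
Slow page load | Rosa 


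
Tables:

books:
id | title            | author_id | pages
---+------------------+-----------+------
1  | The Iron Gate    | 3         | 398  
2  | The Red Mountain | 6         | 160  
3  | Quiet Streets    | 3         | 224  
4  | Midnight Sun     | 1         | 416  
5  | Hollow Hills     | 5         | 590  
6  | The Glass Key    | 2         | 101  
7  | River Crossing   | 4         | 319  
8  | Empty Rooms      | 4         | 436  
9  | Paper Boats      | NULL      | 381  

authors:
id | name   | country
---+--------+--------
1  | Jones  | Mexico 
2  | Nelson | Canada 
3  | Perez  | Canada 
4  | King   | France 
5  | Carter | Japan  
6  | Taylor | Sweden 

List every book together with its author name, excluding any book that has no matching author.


INNER JOIN keeps only books rows whose author_id matches an id in authors. Walk through each book:
  - book 1 (The Iron Gate): author_id=3 -> matches Perez
  - book 2 (The Red Mountain): author_id=6 -> matches Taylor
  - book 3 (Quiet Streets): author_id=3 -> matches Perez
  - book 4 (Midnight Sun): author_id=1 -> matches Jones
  - book 5 (Hollow Hills): author_id=5 -> matches Carter
  - book 6 (The Glass Key): author_id=2 -> matches Nelson
  - book 7 (River Crossing): author_id=4 -> matches King
  - book 8 (Empty Rooms): author_id=4 -> matches King
  - book 9 (Paper Boats): author_id=NULL, no match -> dropped
So 1 of 9 rows is dropped.

SQL:
SELECT a.title, b.name AS author
FROM books a
INNER JOIN authors b ON a.author_id = b.id

Result:
title            | author
-----------------+-------
The Iron Gate    | Perez 
The Red Mountain | Taylor
Quiet Streets    | Perez 
Midnight Sun     | Jones 
Hollow Hills     | Carter
The Glass Key    | Nelson
River Crossing   | King  
Empty Rooms      | King  


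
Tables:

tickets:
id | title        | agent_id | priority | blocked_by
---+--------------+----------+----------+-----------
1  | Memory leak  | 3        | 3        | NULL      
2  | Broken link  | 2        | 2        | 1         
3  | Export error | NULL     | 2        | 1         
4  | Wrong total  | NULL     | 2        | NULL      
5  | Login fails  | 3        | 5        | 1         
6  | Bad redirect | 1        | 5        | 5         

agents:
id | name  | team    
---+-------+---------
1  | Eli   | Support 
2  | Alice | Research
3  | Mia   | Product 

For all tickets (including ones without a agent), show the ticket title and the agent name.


LEFT JOIN keeps every row from tickets (the left table); where agent_id has no match in agents, the agent columns become NULL. Walk through each ticket:
  - ticket 1 (Memory leak): agent_id=3 -> matches Mia
  - ticket 2 (Broken link): agent_id=2 -> matches Alice
  - ticket 3 (Export error): agent_id=NULL, no match -> kept with NULL
  - ticket 4 (Wrong total): agent_id=NULL, no match -> kept with NULL
  - ticket 5 (Login fails): agent_id=3 -> matches Mia
  - ticket 6 (Bad redirect): agent_id=1 -> matches Eli
All 6 rows appear; 2 have NULL agent.

SQL:
SELECT a.title, b.name AS agent
FROM tickets a
LEFT JOIN agents b ON a.agent_id = b.id

Result:
title        | agent
-------------+------
Memory leak  | Mia  
Broken link  | Alice
Export error | NULL 
Wrong total  | NULL 
Login fails  | Mia  
Bad redirect | Eli  


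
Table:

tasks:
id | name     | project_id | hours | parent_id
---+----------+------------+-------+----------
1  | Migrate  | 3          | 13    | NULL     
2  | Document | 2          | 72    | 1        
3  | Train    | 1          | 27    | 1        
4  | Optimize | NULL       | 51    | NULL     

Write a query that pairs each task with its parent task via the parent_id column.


This is a self-join: tasks is joined to a second copy of itself, matching each row's parent_id to another row's id. Use LEFT JOIN so rows with parent_id=NULL are kept.
  - task 1 (Migrate): parent_id=NULL -> NULL
  - task 2 (Document): parent_id=1 -> Migrate
  - task 3 (Train): parent_id=1 -> Migrate
  - task 4 (Optimize): parent_id=NULL -> NULL

SQL:
SELECT a.name AS item, b.name AS parent
FROM tasks a
LEFT JOIN tasks b ON a.parent_id = b.id

Result:
item     | parent 
---------+--------
Migrate  | NULL   
Document | Migrate
Train    | Migrate
Optimize | NULL   


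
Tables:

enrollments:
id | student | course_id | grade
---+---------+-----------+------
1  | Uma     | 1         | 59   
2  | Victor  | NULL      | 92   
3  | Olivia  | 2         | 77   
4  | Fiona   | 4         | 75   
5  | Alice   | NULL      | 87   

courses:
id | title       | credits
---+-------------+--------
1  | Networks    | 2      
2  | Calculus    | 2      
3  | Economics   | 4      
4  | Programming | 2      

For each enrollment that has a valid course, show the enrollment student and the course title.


INNER JOIN keeps only enrollments rows whose course_id matches an id in courses. Walk through each enrollment:
  - enrollment 1 (Uma): course_id=1 -> matches Networks
  - enrollment 2 (Victor): course_id=NULL, no match -> dropped
  - enrollment 3 (Olivia): course_id=2 -> matches Calculus
  - enrollment 4 (Fiona): course_id=4 -> matches Programming
  - enrollment 5 (Alice): course_id=NULL, no match -> dropped
So 2 of 5 rows are dropped.

SQL:
SELECT a.student, b.title AS course
FROM enrollments a
INNER JOIN courses b ON a.course_id = b.id

Result:
student | course     
--------+------------
Uma     | Networks   
Olivia  | Calculus   
Fiona   | Programming


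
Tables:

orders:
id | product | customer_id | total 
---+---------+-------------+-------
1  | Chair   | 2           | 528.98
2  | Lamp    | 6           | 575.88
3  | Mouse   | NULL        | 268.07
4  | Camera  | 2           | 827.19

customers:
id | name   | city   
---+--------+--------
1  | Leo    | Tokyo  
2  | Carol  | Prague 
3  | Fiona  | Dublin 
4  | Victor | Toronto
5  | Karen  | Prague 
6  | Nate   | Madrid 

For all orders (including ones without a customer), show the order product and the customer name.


LEFT JOIN keeps every row from orders (the left table); where customer_id has no match in customers, the customer columns become NULL. Walk through each order:
  - order 1 (Chair): customer_id=2 -> matches Carol
  - order 2 (Lamp): customer_id=6 -> matches Nate
  - order 3 (Mouse): customer_id=NULL, no match -> kept with NULL
  - order 4 (Camera): customer_id=2 -> matches Carol
All 4 rows appear; 1 has NULL customer.

SQL:
SELECT a.product, b.name AS customer
FROM orders a
LEFT JOIN customers b ON a.customer_id = b.id

Result:
product | customer
--------+---------
Chair   | Carol   
Lamp    | Nate    
Mouse   | NULL    
Camera  | Carol   
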